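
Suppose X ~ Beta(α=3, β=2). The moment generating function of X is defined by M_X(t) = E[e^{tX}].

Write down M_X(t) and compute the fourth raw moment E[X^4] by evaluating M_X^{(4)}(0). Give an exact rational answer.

E[X^4] = D^4[M](0) = 3/14

M_X(t) = ₁F₁(3; 5; t)
D^4[M](t) = 3*₁F₁(7; 9; t)/14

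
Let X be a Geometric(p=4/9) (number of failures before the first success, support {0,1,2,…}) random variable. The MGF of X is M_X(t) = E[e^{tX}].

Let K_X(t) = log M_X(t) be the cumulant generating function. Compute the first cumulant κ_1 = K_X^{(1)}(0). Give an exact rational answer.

κ_1 = dK/dt |_{t=0} = 5/4

M_X(t) = 4/(9*(1 - 5*e^(t)/9))
K_X(t) = log M_X(t) = -log(1 - 5*e^(t)/9) - 2*log(3) + 2*log(2)
dK/dt = -5*e^(t)/(5*e^(t) - 9)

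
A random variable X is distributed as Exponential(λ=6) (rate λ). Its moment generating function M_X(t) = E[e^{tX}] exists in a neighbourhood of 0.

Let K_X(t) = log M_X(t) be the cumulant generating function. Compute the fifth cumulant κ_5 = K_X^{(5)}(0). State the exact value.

M_X(t) = 6/(6 - t)
K_X(t) = log M_X(t) = -log(6 - t) + log(6)
D^5[K](t) = -24/(t^5 - 30*t^4 + 360*t^3 - 2160*t^2 + 6480*t - 7776)

κ_5 = D^5[K](0) = 1/324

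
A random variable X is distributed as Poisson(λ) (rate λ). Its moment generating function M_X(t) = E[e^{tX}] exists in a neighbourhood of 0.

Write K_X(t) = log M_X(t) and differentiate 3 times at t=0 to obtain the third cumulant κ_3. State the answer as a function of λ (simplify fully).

κ_3 = d^3K/dt^3 |_{t=0} = λ

M_X(t) = e^(λ*(e^(t) - 1))
K_X(t) = log M_X(t) = λ*(e^(t) - 1)
dK/dt = λ*e^(t)
d^2K/dt^2 = λ*e^(t)
d^3K/dt^3 = λ*e^(t)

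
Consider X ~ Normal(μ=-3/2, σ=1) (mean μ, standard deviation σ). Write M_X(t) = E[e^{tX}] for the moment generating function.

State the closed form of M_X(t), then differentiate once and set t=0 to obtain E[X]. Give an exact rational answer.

E[X] = dM/dt |_{t=0} = -3/2

M_X(t) = e^(t^2/2 - 3*t/2)
dM/dt = t*e^(-3*t/2)*e^(t^2/2) - 3*e^(-3*t/2)*e^(t^2/2)/2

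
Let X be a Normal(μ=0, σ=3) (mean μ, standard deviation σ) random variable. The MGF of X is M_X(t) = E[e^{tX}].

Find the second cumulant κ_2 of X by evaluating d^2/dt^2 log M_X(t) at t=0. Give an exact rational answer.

M_X(t) = e^(9*t^2/2)
K_X(t) = log M_X(t) = 9*t^2/2
dK/dt = 9*t
d^2K/dt^2 = 9

κ_2 = d^2K/dt^2 |_{t=0} = 9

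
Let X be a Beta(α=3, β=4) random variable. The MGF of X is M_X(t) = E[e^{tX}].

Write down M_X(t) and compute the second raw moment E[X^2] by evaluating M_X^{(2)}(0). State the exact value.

M_X(t) = ₁F₁(3; 7; t)
M^(2)(t) = 3*₁F₁(5; 9; t)/14

E[X^2] = M^(2)(0) = 3/14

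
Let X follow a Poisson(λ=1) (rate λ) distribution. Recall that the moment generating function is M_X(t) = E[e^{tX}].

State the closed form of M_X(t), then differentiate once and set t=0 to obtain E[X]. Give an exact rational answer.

M_X(t) = e^(e^(t) - 1)
M^(1)(t) = e^(-1)*e^(t)*e^(e^(t))

E[X] = M^(1)(0) = 1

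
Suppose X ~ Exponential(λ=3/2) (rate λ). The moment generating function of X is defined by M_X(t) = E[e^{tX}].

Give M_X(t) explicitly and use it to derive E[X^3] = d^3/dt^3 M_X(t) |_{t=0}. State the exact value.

M_X(t) = 3/(2*(3/2 - t))
dM/dt = 6/(4*t^2 - 12*t + 9)
d^2M/dt^2 = -24/(8*t^3 - 36*t^2 + 54*t - 27)
d^3M/dt^3 = 144/(16*t^4 - 96*t^3 + 216*t^2 - 216*t + 81)

E[X^3] = d^3M/dt^3 |_{t=0} = 16/9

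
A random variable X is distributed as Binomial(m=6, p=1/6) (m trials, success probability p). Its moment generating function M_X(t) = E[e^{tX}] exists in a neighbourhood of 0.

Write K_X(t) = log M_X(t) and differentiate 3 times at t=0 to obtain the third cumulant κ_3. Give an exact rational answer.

κ_3 = d^3K/dt^3 |_{t=0} = 5/9

M_X(t) = (e^(t)/6 + 5/6)^6
K_X(t) = log M_X(t) = 6*log(e^(t)/6 + 5/6)
dK/dt = 6*e^(t)/(e^(t) + 5)
d^2K/dt^2 = 30*e^(t)/(e^(2*t) + 10*e^(t) + 25)
d^3K/dt^3 = (-30*e^(2*t) + 150*e^(t))/(e^(3*t) + 15*e^(2*t) + 75*e^(t) + 125)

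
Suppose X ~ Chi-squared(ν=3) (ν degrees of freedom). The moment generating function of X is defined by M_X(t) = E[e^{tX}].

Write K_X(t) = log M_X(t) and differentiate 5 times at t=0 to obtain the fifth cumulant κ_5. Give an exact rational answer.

κ_5 = K′′′′′(0) = 1152

M_X(t) = (1 - 2*t)^(-3/2)
K_X(t) = log M_X(t) = -3*log(1 - 2*t)/2
K′(t) = -3/(2*t - 1)
K′′(t) = 6/(4*t^2 - 4*t + 1)
K′′′(t) = -24/(8*t^3 - 12*t^2 + 6*t - 1)
K′′′′(t) = 144/(16*t^4 - 32*t^3 + 24*t^2 - 8*t + 1)
K′′′′′(t) = -1152/(32*t^5 - 80*t^4 + 80*t^3 - 40*t^2 + 10*t - 1)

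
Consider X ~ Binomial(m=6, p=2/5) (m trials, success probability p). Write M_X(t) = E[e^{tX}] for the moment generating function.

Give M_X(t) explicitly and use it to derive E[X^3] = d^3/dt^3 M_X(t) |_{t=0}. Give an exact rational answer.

M_X(t) = (2*e^(t)/5 + 3/5)^6
M′(t) = 384*e^(6*t)/15625 + 576*e^(5*t)/3125 + 1728*e^(4*t)/3125 + 2592*e^(3*t)/3125 + 1944*e^(2*t)/3125 + 2916*e^(t)/15625
M′′(t) = 2304*e^(6*t)/15625 + 576*e^(5*t)/625 + 6912*e^(4*t)/3125 + 7776*e^(3*t)/3125 + 3888*e^(2*t)/3125 + 2916*e^(t)/15625
M′′′(t) = 13824*e^(6*t)/15625 + 576*e^(5*t)/125 + 27648*e^(4*t)/3125 + 23328*e^(3*t)/3125 + 7776*e^(2*t)/3125 + 2916*e^(t)/15625

E[X^3] = M′′′(0) = 612/25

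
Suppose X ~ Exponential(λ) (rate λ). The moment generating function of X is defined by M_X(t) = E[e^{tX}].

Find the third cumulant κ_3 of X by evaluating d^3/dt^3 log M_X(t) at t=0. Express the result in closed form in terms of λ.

M_X(t) = λ/(λ - t)
K_X(t) = log M_X(t) = log(λ) - log(λ - t)
K^(3)(t) = -2/(-λ^3 + 3*λ^2*t - 3*λ*t^2 + t^3)

κ_3 = K^(3)(0) = 2/λ^3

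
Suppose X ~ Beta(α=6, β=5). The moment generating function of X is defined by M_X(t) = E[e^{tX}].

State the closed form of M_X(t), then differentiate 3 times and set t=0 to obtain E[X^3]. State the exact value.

E[X^3] = d^3M/dt^3 |_{t=0} = 28/143

M_X(t) = ₁F₁(6; 11; t)
dM/dt = 6*₁F₁(7; 12; t)/11
d^2M/dt^2 = 7*₁F₁(8; 13; t)/22
d^3M/dt^3 = 28*₁F₁(9; 14; t)/143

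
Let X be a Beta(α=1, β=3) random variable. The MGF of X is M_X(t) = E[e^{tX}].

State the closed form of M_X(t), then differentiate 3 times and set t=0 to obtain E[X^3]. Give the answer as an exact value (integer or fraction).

M_X(t) = ₁F₁(1; 4; t)
D^3[M](t) = ₁F₁(4; 7; t)/20

E[X^3] = D^3[M](0) = 1/20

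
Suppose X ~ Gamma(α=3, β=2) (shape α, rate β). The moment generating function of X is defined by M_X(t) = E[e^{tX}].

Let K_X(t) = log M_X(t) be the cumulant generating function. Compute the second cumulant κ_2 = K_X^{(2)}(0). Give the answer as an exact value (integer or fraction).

κ_2 = K^(2)(0) = 3/4

M_X(t) = 8/(2 - t)^3
K_X(t) = log M_X(t) = -3*log(2 - t) + 3*log(2)
K^(2)(t) = 3/(t^2 - 4*t + 4)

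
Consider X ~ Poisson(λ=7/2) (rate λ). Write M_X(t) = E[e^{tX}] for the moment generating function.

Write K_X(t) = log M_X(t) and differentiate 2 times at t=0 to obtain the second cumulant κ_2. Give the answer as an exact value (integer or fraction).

κ_2 = K′′(0) = 7/2

M_X(t) = e^(7*e^(t)/2 - 7/2)
K_X(t) = log M_X(t) = 7*e^(t)/2 - 7/2
K′(t) = 7*e^(t)/2
K′′(t) = 7*e^(t)/2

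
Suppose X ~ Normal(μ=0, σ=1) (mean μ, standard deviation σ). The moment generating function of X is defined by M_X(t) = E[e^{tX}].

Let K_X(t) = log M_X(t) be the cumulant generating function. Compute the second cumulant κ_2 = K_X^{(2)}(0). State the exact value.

κ_2 = K′′(0) = 1

M_X(t) = e^(t^2/2)
K_X(t) = log M_X(t) = t^2/2
K′(t) = t
K′′(t) = 1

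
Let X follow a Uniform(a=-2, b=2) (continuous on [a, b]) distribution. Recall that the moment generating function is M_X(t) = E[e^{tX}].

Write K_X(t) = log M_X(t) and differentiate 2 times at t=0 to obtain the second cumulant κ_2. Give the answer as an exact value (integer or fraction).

κ_2 = d^2K/dt^2 |_{t=0} = 4/3

M_X(t) = (e^(2*t) - e^(-2*t))/(4*t)
K_X(t) = log M_X(t) = -log(t) + log(e^(2*t) - e^(-2*t)) - 2*log(2)
dK/dt = (2*t*e^(4*t) + 2*t - e^(4*t) + 1)/(t*e^(4*t) - t)
d^2K/dt^2 = (-16*t^2*e^(4*t) + e^(8*t) - 2*e^(4*t) + 1)/(t^2*e^(8*t) - 2*t^2*e^(4*t) + t^2)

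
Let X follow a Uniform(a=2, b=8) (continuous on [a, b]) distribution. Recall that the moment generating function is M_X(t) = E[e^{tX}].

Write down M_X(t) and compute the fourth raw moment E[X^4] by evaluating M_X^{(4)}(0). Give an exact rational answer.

M_X(t) = (e^(8*t) - e^(2*t))/(6*t)
dM/dt = (8*t*e^(8*t) - 2*t*e^(2*t) - e^(8*t) + e^(2*t))/(6*t^2)
d^2M/dt^2 = (32*t^2*e^(8*t) - 2*t^2*e^(2*t) - 8*t*e^(8*t) + 2*t*e^(2*t) + e^(8*t) - e^(2*t))/(3*t^3)
d^3M/dt^3 = (256*t^3*e^(8*t) - 4*t^3*e^(2*t) - 96*t^2*e^(8*t) + 6*t^2*e^(2*t) + 24*t*e^(8*t) - 6*t*e^(2*t) - 3*e^(8*t) + 3*e^(2*t))/(3*t^4)

E[X^4] = d^4M/dt^4 |_{t=0} = 5456/5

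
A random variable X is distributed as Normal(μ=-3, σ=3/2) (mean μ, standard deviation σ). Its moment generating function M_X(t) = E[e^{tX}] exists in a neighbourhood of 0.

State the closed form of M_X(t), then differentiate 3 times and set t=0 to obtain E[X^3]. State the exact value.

E[X^3] = d^3M/dt^3 |_{t=0} = -189/4

M_X(t) = e^(9*t^2/8 - 3*t)
dM/dt = 9*t*e^(-3*t)*e^(9*t^2/8)/4 - 3*e^(-3*t)*e^(9*t^2/8)
d^2M/dt^2 = (81*t^2*e^(9*t^2/8) - 216*t*e^(9*t^2/8) + 180*e^(9*t^2/8))*e^(-3*t)/16
d^3M/dt^3 = (729*t^3*e^(9*t^2/8) - 2916*t^2*e^(9*t^2/8) + 4860*t*e^(9*t^2/8) - 3024*e^(9*t^2/8))*e^(-3*t)/64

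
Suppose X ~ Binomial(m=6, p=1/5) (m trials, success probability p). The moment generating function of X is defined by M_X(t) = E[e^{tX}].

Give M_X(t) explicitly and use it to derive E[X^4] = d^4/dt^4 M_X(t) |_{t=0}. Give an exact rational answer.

E[X^4] = D^4[M](0) = 1992/125

M_X(t) = (e^(t)/5 + 4/5)^6
D^4[M](t) = 1296*e^(6*t)/15625 + 24*e^(5*t)/25 + 12288*e^(4*t)/3125 + 20736*e^(3*t)/3125 + 12288*e^(2*t)/3125 + 6144*e^(t)/15625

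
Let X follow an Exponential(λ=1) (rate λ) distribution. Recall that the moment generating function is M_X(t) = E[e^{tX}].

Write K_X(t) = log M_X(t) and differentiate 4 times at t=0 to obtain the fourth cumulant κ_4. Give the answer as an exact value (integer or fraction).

M_X(t) = 1/(1 - t)
K_X(t) = log M_X(t) = -log(1 - t)
K′(t) = -1/(t - 1)
K′′(t) = 1/(t^2 - 2*t + 1)
K′′′(t) = -2/(t^3 - 3*t^2 + 3*t - 1)
K′′′′(t) = 6/(t^4 - 4*t^3 + 6*t^2 - 4*t + 1)

κ_4 = K′′′′(0) = 6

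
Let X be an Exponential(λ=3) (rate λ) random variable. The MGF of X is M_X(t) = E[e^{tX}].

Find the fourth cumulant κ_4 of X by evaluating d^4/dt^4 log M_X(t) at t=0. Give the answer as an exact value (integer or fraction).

κ_4 = K′′′′(0) = 2/27

M_X(t) = 3/(3 - t)
K_X(t) = log M_X(t) = -log(3 - t) + log(3)
K′(t) = -1/(t - 3)
K′′(t) = 1/(t^2 - 6*t + 9)
K′′′(t) = -2/(t^3 - 9*t^2 + 27*t - 27)
K′′′′(t) = 6/(t^4 - 12*t^3 + 54*t^2 - 108*t + 81)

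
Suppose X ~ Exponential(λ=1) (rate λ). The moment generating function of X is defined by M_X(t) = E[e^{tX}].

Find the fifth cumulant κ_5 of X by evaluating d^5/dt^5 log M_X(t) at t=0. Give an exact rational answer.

κ_5 = D^5[K](0) = 24

M_X(t) = 1/(1 - t)
K_X(t) = log M_X(t) = -log(1 - t)
D^5[K](t) = -24/(t^5 - 5*t^4 + 10*t^3 - 10*t^2 + 5*t - 1)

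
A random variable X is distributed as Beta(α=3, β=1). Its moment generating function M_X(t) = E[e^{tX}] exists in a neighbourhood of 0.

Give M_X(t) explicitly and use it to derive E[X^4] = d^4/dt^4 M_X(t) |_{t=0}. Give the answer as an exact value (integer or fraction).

E[X^4] = D^4[M](0) = 3/7

M_X(t) = ₁F₁(3; 4; t)
D^4[M](t) = 3*₁F₁(7; 8; t)/7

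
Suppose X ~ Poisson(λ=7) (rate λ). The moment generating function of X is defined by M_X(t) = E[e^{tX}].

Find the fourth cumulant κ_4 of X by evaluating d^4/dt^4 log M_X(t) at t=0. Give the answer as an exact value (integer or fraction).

M_X(t) = e^(7*e^(t) - 7)
K_X(t) = log M_X(t) = 7*e^(t) - 7
K^(4)(t) = 7*e^(t)

κ_4 = K^(4)(0) = 7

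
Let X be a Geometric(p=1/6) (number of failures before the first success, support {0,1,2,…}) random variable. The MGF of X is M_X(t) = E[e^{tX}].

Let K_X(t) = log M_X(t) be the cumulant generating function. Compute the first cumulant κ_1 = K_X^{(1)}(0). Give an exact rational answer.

κ_1 = dK/dt |_{t=0} = 5

M_X(t) = 1/(6*(1 - 5*e^(t)/6))
K_X(t) = log M_X(t) = -log(1 - 5*e^(t)/6) - log(6)
dK/dt = -5*e^(t)/(5*e^(t) - 6)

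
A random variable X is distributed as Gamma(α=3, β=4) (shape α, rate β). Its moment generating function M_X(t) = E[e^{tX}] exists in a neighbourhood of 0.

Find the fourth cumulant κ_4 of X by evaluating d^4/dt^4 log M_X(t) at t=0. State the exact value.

κ_4 = K^(4)(0) = 9/128

M_X(t) = 64/(4 - t)^3
K_X(t) = log M_X(t) = -3*log(4 - t) + 6*log(2)
K^(4)(t) = 18/(t^4 - 16*t^3 + 96*t^2 - 256*t + 256)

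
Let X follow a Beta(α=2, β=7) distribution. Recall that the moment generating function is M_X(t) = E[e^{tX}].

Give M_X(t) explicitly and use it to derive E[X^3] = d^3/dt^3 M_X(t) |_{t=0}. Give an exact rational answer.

E[X^3] = D^3[M](0) = 4/165

M_X(t) = ₁F₁(2; 9; t)
D^3[M](t) = 4*₁F₁(5; 12; t)/165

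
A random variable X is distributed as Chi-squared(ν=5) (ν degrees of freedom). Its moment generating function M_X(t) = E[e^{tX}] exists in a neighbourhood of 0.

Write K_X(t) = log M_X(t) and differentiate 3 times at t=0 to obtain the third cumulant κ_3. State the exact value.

M_X(t) = (1 - 2*t)^(-5/2)
K_X(t) = log M_X(t) = -5*log(1 - 2*t)/2
dK/dt = -5/(2*t - 1)
d^2K/dt^2 = 10/(4*t^2 - 4*t + 1)
d^3K/dt^3 = -40/(8*t^3 - 12*t^2 + 6*t - 1)

κ_3 = d^3K/dt^3 |_{t=0} = 40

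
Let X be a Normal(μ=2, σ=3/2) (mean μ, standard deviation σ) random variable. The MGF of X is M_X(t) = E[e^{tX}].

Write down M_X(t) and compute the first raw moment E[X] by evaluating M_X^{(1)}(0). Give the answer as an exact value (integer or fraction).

M_X(t) = e^(9*t^2/8 + 2*t)
M^(1)(t) = 9*t*e^(2*t)*e^(9*t^2/8)/4 + 2*e^(2*t)*e^(9*t^2/8)

E[X] = M^(1)(0) = 2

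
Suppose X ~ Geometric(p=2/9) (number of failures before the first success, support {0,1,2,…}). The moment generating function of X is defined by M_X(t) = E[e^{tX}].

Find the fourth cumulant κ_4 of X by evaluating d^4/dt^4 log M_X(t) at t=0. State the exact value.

κ_4 = K′′′′(0) = 12033/8

M_X(t) = 2/(9*(1 - 7*e^(t)/9))
K_X(t) = log M_X(t) = -log(1 - 7*e^(t)/9) - 2*log(3) + log(2)
K′(t) = -7*e^(t)/(7*e^(t) - 9)
K′′(t) = 63*e^(t)/(49*e^(2*t) - 126*e^(t) + 81)
K′′′(t) = (-441*e^(2*t) - 567*e^(t))/(343*e^(3*t) - 1323*e^(2*t) + 1701*e^(t) - 729)
K′′′′(t) = (3087*e^(3*t) + 15876*e^(2*t) + 5103*e^(t))/(2401*e^(4*t) - 12348*e^(3*t) + 23814*e^(2*t) - 20412*e^(t) + 6561)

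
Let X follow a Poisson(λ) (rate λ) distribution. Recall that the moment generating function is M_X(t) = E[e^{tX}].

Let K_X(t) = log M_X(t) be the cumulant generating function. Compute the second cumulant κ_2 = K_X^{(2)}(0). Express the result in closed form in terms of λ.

κ_2 = D^2[K](0) = λ

M_X(t) = e^(λ*(e^(t) - 1))
K_X(t) = log M_X(t) = λ*(e^(t) - 1)
D^2[K](t) = λ*e^(t)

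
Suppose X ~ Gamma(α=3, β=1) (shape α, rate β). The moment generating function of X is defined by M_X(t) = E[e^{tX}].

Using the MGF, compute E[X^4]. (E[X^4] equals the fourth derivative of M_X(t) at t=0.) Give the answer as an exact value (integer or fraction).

E[X^4] = M^(4)(0) = 360

M_X(t) = (1 - t)^(-3)
M^(4)(t) = -360/(t^7 - 7*t^6 + 21*t^5 - 35*t^4 + 35*t^3 - 21*t^2 + 7*t - 1)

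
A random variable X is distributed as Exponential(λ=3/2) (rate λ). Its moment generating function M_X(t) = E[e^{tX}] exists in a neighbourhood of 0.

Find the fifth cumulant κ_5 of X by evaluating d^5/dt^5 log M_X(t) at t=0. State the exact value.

M_X(t) = 3/(2*(3/2 - t))
K_X(t) = log M_X(t) = -log(3/2 - t) - log(2) + log(3)
K^(5)(t) = -768/(32*t^5 - 240*t^4 + 720*t^3 - 1080*t^2 + 810*t - 243)

κ_5 = K^(5)(0) = 256/81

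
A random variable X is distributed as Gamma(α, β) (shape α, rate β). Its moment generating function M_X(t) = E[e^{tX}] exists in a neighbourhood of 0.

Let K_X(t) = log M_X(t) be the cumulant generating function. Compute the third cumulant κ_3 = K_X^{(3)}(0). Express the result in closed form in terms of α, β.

κ_3 = D^3[K](0) = 2*α/β^3

M_X(t) = (β/(β - t))^α
K_X(t) = log M_X(t) = α*(log(β) - log(β - t))
D^3[K](t) = -2*α/(-β^3 + 3*β^2*t - 3*β*t^2 + t^3)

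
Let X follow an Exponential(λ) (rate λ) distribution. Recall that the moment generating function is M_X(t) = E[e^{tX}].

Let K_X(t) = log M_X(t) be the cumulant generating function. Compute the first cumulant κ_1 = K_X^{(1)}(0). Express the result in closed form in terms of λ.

M_X(t) = λ/(λ - t)
K_X(t) = log M_X(t) = log(λ) - log(λ - t)
dK/dt = -1/(-λ + t)

κ_1 = dK/dt |_{t=0} = 1/λ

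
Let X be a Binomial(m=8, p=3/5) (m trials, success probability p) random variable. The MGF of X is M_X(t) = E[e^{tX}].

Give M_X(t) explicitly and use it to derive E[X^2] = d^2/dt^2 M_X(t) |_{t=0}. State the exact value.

M_X(t) = (3*e^(t)/5 + 2/5)^8

E[X^2] = M^(2)(0) = 624/25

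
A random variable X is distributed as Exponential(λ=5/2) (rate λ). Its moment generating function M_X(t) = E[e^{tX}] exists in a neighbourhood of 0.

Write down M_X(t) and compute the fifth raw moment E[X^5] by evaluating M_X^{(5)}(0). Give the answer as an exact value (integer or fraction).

M_X(t) = 5/(2*(5/2 - t))
dM/dt = 10/(4*t^2 - 20*t + 25)
d^2M/dt^2 = -40/(8*t^3 - 60*t^2 + 150*t - 125)
d^3M/dt^3 = 240/(16*t^4 - 160*t^3 + 600*t^2 - 1000*t + 625)
d^4M/dt^4 = -1920/(32*t^5 - 400*t^4 + 2000*t^3 - 5000*t^2 + 6250*t - 3125)
d^5M/dt^5 = 19200/(64*t^6 - 960*t^5 + 6000*t^4 - 20000*t^3 + 37500*t^2 - 37500*t + 15625)

E[X^5] = d^5M/dt^5 |_{t=0} = 768/625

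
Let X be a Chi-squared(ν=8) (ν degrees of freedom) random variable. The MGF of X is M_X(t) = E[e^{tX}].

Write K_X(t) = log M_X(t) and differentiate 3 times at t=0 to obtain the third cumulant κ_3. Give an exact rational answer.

M_X(t) = (1 - 2*t)^(-4)
K_X(t) = log M_X(t) = -4*log(1 - 2*t)
K^(3)(t) = -64/(8*t^3 - 12*t^2 + 6*t - 1)

κ_3 = K^(3)(0) = 64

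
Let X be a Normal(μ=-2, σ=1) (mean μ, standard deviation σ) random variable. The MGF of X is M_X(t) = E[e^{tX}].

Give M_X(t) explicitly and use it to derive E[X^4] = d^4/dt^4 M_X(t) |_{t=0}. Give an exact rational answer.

E[X^4] = D^4[M](0) = 43

M_X(t) = e^(t^2/2 - 2*t)
D^4[M](t) = (t^4*e^(t^2/2) - 8*t^3*e^(t^2/2) + 30*t^2*e^(t^2/2) - 56*t*e^(t^2/2) + 43*e^(t^2/2))*e^(-2*t)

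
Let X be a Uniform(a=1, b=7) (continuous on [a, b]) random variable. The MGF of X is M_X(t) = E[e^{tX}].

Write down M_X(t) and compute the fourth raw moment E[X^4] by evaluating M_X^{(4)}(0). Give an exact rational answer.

E[X^4] = d^4M/dt^4 |_{t=0} = 2801/5

M_X(t) = (e^(7*t) - e^(t))/(6*t)
dM/dt = (7*t*e^(7*t) - t*e^(t) - e^(7*t) + e^(t))/(6*t^2)
d^2M/dt^2 = (49*t^2*e^(7*t) - t^2*e^(t) - 14*t*e^(7*t) + 2*t*e^(t) + 2*e^(7*t) - 2*e^(t))/(6*t^3)
d^3M/dt^3 = (343*t^3*e^(7*t) - t^3*e^(t) - 147*t^2*e^(7*t) + 3*t^2*e^(t) + 42*t*e^(7*t) - 6*t*e^(t) - 6*e^(7*t) + 6*e^(t))/(6*t^4)
d^4M/dt^4 = (2401*t^4*e^(7*t) - t^4*e^(t) - 1372*t^3*e^(7*t) + 4*t^3*e^(t) + 588*t^2*e^(7*t) - 12*t^2*e^(t) - 168*t*e^(7*t) + 24*t*e^(t) + 24*e^(7*t) - 24*e^(t))/(6*t^5)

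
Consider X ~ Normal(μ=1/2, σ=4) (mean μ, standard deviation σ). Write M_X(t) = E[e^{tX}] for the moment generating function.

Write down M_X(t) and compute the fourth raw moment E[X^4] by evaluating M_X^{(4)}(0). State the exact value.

E[X^4] = D^4[M](0) = 12673/16

M_X(t) = e^(8*t^2 + t/2)
D^4[M](t) = 65536*t^4*e^(t/2)*e^(8*t^2) + 8192*t^3*e^(t/2)*e^(8*t^2) + 24960*t^2*e^(t/2)*e^(8*t^2) + 1544*t*e^(t/2)*e^(8*t^2) + 12673*e^(t/2)*e^(8*t^2)/16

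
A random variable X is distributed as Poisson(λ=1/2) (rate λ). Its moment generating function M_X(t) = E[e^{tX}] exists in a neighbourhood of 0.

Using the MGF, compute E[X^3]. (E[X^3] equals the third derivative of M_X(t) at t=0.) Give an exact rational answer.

M_X(t) = e^(e^(t)/2 - 1/2)
M′(t) = e^(-1/2)*e^(t)*e^(e^(t)/2)/2
M′′(t) = (e^(2*t)*e^(e^(t)/2) + 2*e^(t)*e^(e^(t)/2))*e^(-1/2)/4
M′′′(t) = (e^(3*t)*e^(e^(t)/2) + 6*e^(2*t)*e^(e^(t)/2) + 4*e^(t)*e^(e^(t)/2))*e^(-1/2)/8

E[X^3] = M′′′(0) = 11/8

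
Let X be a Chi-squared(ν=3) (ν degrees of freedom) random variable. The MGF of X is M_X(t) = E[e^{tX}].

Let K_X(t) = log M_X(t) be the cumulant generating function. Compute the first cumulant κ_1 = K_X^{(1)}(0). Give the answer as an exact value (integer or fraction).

M_X(t) = (1 - 2*t)^(-3/2)
K_X(t) = log M_X(t) = -3*log(1 - 2*t)/2
K′(t) = -3/(2*t - 1)

κ_1 = K′(0) = 3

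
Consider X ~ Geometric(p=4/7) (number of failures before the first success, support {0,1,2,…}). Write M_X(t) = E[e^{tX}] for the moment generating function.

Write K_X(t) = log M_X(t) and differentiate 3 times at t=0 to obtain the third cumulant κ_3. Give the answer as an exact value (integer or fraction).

κ_3 = K^(3)(0) = 105/32

M_X(t) = 4/(7*(1 - 3*e^(t)/7))
K_X(t) = log M_X(t) = -log(1 - 3*e^(t)/7) - log(7) + 2*log(2)
K^(3)(t) = (-63*e^(2*t) - 147*e^(t))/(27*e^(3*t) - 189*e^(2*t) + 441*e^(t) - 343)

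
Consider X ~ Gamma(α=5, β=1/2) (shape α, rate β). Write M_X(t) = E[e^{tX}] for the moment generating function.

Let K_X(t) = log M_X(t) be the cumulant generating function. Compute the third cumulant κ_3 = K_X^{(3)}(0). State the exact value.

M_X(t) = 1/(32*(1/2 - t)^5)
K_X(t) = log M_X(t) = -5*log(1/2 - t) - 5*log(2)
dK/dt = -10/(2*t - 1)
d^2K/dt^2 = 20/(4*t^2 - 4*t + 1)
d^3K/dt^3 = -80/(8*t^3 - 12*t^2 + 6*t - 1)

κ_3 = d^3K/dt^3 |_{t=0} = 80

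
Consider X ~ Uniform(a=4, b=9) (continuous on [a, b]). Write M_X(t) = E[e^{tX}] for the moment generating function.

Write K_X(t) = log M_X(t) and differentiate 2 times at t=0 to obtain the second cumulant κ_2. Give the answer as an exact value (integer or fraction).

κ_2 = K′′(0) = 25/12

M_X(t) = (e^(9*t) - e^(4*t))/(5*t)
K_X(t) = log M_X(t) = -log(t) + log(e^(9*t) - e^(4*t)) - log(5)
K′(t) = (9*t*e^(5*t) - 4*t - e^(5*t) + 1)/(t*e^(5*t) - t)
K′′(t) = (-25*t^2*e^(5*t) + e^(10*t) - 2*e^(5*t) + 1)/(t^2*e^(10*t) - 2*t^2*e^(5*t) + t^2)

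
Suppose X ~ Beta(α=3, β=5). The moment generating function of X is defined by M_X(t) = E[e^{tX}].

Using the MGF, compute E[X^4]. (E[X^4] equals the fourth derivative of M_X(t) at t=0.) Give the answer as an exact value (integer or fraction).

M_X(t) = ₁F₁(3; 8; t)
D^4[M](t) = ₁F₁(7; 12; t)/22

E[X^4] = D^4[M](0) = 1/22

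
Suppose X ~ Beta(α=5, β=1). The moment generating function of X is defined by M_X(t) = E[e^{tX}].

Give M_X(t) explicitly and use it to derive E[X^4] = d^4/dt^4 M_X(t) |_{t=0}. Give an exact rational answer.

E[X^4] = M′′′′(0) = 5/9

M_X(t) = ₁F₁(5; 6; t)
M′(t) = 5*₁F₁(6; 7; t)/6
M′′(t) = 5*₁F₁(7; 8; t)/7
M′′′(t) = 5*₁F₁(8; 9; t)/8
M′′′′(t) = 5*₁F₁(9; 10; t)/9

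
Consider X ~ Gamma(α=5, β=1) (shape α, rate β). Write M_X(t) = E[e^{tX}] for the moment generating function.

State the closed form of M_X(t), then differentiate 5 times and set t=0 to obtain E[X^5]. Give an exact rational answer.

E[X^5] = D^5[M](0) = 15120

M_X(t) = (1 - t)^(-5)
D^5[M](t) = 15120/(t^10 - 10*t^9 + 45*t^8 - 120*t^7 + 210*t^6 - 252*t^5 + 210*t^4 - 120*t^3 + 45*t^2 - 10*t + 1)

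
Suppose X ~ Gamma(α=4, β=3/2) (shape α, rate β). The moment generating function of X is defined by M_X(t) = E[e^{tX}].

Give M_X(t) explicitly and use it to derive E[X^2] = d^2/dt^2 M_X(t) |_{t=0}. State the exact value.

M_X(t) = 81/(16*(3/2 - t)^4)
M′(t) = -648/(32*t^5 - 240*t^4 + 720*t^3 - 1080*t^2 + 810*t - 243)
M′′(t) = 6480/(64*t^6 - 576*t^5 + 2160*t^4 - 4320*t^3 + 4860*t^2 - 2916*t + 729)

E[X^2] = M′′(0) = 80/9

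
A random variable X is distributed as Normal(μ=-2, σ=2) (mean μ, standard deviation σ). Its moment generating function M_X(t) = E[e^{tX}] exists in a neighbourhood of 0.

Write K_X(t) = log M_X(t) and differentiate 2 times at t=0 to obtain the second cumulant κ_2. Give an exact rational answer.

κ_2 = D^2[K](0) = 4

M_X(t) = e^(2*t^2 - 2*t)
K_X(t) = log M_X(t) = 2*t^2 - 2*t
D^2[K](t) = 4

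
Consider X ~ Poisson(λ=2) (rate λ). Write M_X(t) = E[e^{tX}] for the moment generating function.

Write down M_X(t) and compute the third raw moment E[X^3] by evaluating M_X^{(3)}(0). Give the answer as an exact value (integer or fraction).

E[X^3] = d^3M/dt^3 |_{t=0} = 22

M_X(t) = e^(2*e^(t) - 2)
dM/dt = 2*e^(-2)*e^(t)*e^(2*e^(t))
d^2M/dt^2 = (4*e^(2*t)*e^(2*e^(t)) + 2*e^(t)*e^(2*e^(t)))*e^(-2)
d^3M/dt^3 = (8*e^(3*t)*e^(2*e^(t)) + 12*e^(2*t)*e^(2*e^(t)) + 2*e^(t)*e^(2*e^(t)))*e^(-2)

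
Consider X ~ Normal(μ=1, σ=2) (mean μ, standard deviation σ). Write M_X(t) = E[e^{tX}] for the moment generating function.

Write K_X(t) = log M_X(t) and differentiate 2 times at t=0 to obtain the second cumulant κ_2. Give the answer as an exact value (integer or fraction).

κ_2 = D^2[K](0) = 4

M_X(t) = e^(2*t^2 + t)
K_X(t) = log M_X(t) = 2*t^2 + t
D^2[K](t) = 4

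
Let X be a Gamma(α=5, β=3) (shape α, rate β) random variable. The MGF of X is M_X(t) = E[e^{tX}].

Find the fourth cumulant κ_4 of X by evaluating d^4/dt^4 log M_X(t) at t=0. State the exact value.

M_X(t) = 243/(3 - t)^5
K_X(t) = log M_X(t) = -5*log(3 - t) + 5*log(3)
K′(t) = -5/(t - 3)
K′′(t) = 5/(t^2 - 6*t + 9)
K′′′(t) = -10/(t^3 - 9*t^2 + 27*t - 27)
K′′′′(t) = 30/(t^4 - 12*t^3 + 54*t^2 - 108*t + 81)

κ_4 = K′′′′(0) = 10/27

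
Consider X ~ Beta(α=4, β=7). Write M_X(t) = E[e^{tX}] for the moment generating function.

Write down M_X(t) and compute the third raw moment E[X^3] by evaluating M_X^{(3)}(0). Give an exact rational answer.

M_X(t) = ₁F₁(4; 11; t)
M^(3)(t) = 10*₁F₁(7; 14; t)/143

E[X^3] = M^(3)(0) = 10/143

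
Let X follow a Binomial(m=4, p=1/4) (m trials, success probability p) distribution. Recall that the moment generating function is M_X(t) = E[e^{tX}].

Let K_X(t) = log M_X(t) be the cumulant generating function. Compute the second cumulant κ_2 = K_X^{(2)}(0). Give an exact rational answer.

M_X(t) = (e^(t)/4 + 3/4)^4
K_X(t) = log M_X(t) = 4*log(e^(t)/4 + 3/4)
dK/dt = 4*e^(t)/(e^(t) + 3)
d^2K/dt^2 = 12*e^(t)/(e^(2*t) + 6*e^(t) + 9)

κ_2 = d^2K/dt^2 |_{t=0} = 3/4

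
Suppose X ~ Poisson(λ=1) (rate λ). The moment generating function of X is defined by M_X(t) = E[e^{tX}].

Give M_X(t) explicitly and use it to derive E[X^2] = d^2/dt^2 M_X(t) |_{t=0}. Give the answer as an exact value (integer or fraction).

E[X^2] = d^2M/dt^2 |_{t=0} = 2

M_X(t) = e^(e^(t) - 1)
dM/dt = e^(-1)*e^(t)*e^(e^(t))
d^2M/dt^2 = (e^(2*t)*e^(e^(t)) + e^(t)*e^(e^(t)))*e^(-1)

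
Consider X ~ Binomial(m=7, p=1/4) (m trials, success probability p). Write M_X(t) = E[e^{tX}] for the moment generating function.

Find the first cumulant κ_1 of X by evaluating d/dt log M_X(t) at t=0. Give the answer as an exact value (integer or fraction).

M_X(t) = (e^(t)/4 + 3/4)^7
K_X(t) = log M_X(t) = 7*log(e^(t)/4 + 3/4)
D[K](t) = 7*e^(t)/(e^(t) + 3)

κ_1 = D[K](0) = 7/4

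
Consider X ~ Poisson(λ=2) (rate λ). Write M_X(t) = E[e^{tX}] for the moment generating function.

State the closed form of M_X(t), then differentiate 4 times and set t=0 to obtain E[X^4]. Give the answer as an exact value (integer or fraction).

E[X^4] = D^4[M](0) = 94

M_X(t) = e^(2*e^(t) - 2)
D^4[M](t) = (16*e^(4*t)*e^(2*e^(t)) + 48*e^(3*t)*e^(2*e^(t)) + 28*e^(2*t)*e^(2*e^(t)) + 2*e^(t)*e^(2*e^(t)))*e^(-2)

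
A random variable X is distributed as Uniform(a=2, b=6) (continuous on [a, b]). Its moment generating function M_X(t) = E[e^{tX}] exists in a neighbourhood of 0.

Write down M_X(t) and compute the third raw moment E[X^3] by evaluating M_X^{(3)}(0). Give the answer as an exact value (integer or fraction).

E[X^3] = M′′′(0) = 80

M_X(t) = (e^(6*t) - e^(2*t))/(4*t)
M′(t) = (6*t*e^(6*t) - 2*t*e^(2*t) - e^(6*t) + e^(2*t))/(4*t^2)
M′′(t) = (18*t^2*e^(6*t) - 2*t^2*e^(2*t) - 6*t*e^(6*t) + 2*t*e^(2*t) + e^(6*t) - e^(2*t))/(2*t^3)
M′′′(t) = (108*t^3*e^(6*t) - 4*t^3*e^(2*t) - 54*t^2*e^(6*t) + 6*t^2*e^(2*t) + 18*t*e^(6*t) - 6*t*e^(2*t) - 3*e^(6*t) + 3*e^(2*t))/(2*t^4)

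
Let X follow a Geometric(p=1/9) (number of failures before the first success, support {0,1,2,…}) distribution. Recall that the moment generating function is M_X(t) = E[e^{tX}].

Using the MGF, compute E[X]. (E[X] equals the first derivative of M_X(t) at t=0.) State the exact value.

M_X(t) = 1/(9*(1 - 8*e^(t)/9))
D[M](t) = 8*e^(t)/(64*e^(2*t) - 144*e^(t) + 81)

E[X] = D[M](0) = 8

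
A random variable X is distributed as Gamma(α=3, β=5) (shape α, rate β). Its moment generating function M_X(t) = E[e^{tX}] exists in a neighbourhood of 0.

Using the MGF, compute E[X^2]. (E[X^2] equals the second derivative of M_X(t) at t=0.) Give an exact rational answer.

E[X^2] = M′′(0) = 12/25

M_X(t) = 125/(5 - t)^3
M′(t) = 375/(t^4 - 20*t^3 + 150*t^2 - 500*t + 625)
M′′(t) = -1500/(t^5 - 25*t^4 + 250*t^3 - 1250*t^2 + 3125*t - 3125)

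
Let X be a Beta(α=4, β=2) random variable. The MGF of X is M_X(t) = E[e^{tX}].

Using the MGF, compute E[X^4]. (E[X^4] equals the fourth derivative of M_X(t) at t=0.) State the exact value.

M_X(t) = ₁F₁(4; 6; t)
dM/dt = 2*₁F₁(5; 7; t)/3
d^2M/dt^2 = 10*₁F₁(6; 8; t)/21
d^3M/dt^3 = 5*₁F₁(7; 9; t)/14
d^4M/dt^4 = 5*₁F₁(8; 10; t)/18

E[X^4] = d^4M/dt^4 |_{t=0} = 5/18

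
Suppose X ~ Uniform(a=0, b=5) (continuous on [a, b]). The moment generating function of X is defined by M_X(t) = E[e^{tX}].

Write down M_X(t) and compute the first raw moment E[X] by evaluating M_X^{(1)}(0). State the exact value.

E[X] = dM/dt |_{t=0} = 5/2

M_X(t) = (e^(5*t) - 1)/(5*t)
dM/dt = (5*t*e^(5*t) - e^(5*t) + 1)/(5*t^2)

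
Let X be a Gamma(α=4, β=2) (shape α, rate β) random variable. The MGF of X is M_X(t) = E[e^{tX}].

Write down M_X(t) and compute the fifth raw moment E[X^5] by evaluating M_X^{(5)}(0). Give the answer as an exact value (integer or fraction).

M_X(t) = 16/(2 - t)^4
dM/dt = -64/(t^5 - 10*t^4 + 40*t^3 - 80*t^2 + 80*t - 32)
d^2M/dt^2 = 320/(t^6 - 12*t^5 + 60*t^4 - 160*t^3 + 240*t^2 - 192*t + 64)
d^3M/dt^3 = -1920/(t^7 - 14*t^6 + 84*t^5 - 280*t^4 + 560*t^3 - 672*t^2 + 448*t - 128)
d^4M/dt^4 = 13440/(t^8 - 16*t^7 + 112*t^6 - 448*t^5 + 1120*t^4 - 1792*t^3 + 1792*t^2 - 1024*t + 256)
d^5M/dt^5 = -107520/(t^9 - 18*t^8 + 144*t^7 - 672*t^6 + 2016*t^5 - 4032*t^4 + 5376*t^3 - 4608*t^2 + 2304*t - 512)

E[X^5] = d^5M/dt^5 |_{t=0} = 210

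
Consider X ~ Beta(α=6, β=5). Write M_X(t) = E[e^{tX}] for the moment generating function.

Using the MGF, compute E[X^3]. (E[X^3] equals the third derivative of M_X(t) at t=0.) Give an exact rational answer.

E[X^3] = M^(3)(0) = 28/143

M_X(t) = ₁F₁(6; 11; t)
M^(3)(t) = 28*₁F₁(9; 14; t)/143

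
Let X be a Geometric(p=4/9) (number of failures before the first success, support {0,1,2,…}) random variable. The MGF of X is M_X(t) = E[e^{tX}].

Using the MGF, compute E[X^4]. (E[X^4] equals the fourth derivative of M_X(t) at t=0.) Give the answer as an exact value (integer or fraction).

M_X(t) = 4/(9*(1 - 5*e^(t)/9))
M′(t) = 20*e^(t)/(25*e^(2*t) - 90*e^(t) + 81)
M′′(t) = (-100*e^(2*t) - 180*e^(t))/(125*e^(3*t) - 675*e^(2*t) + 1215*e^(t) - 729)
M′′′(t) = (500*e^(3*t) + 3600*e^(2*t) + 1620*e^(t))/(625*e^(4*t) - 4500*e^(3*t) + 12150*e^(2*t) - 14580*e^(t) + 6561)
M′′′′(t) = (-2500*e^(4*t) - 49500*e^(3*t) - 89100*e^(2*t) - 14580*e^(t))/(3125*e^(5*t) - 28125*e^(4*t) + 101250*e^(3*t) - 182250*e^(2*t) + 164025*e^(t) - 59049)

E[X^4] = M′′′′(0) = 4865/32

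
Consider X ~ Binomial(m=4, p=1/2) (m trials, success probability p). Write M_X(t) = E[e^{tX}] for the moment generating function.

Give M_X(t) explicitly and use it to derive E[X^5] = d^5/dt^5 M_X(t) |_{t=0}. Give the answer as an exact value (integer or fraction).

E[X^5] = M^(5)(0) = 137

M_X(t) = (e^(t)/2 + 1/2)^4
M^(5)(t) = 64*e^(4*t) + 243*e^(3*t)/4 + 12*e^(2*t) + e^(t)/4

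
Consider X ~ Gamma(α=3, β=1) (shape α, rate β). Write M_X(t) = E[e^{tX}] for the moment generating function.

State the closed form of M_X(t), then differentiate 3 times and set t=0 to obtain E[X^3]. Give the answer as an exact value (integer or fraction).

M_X(t) = (1 - t)^(-3)
M′(t) = 3/(t^4 - 4*t^3 + 6*t^2 - 4*t + 1)
M′′(t) = -12/(t^5 - 5*t^4 + 10*t^3 - 10*t^2 + 5*t - 1)
M′′′(t) = 60/(t^6 - 6*t^5 + 15*t^4 - 20*t^3 + 15*t^2 - 6*t + 1)

E[X^3] = M′′′(0) = 60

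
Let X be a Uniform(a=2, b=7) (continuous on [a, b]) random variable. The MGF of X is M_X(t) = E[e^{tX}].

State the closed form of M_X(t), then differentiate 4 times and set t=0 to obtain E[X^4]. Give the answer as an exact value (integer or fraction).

E[X^4] = M^(4)(0) = 671

M_X(t) = (e^(7*t) - e^(2*t))/(5*t)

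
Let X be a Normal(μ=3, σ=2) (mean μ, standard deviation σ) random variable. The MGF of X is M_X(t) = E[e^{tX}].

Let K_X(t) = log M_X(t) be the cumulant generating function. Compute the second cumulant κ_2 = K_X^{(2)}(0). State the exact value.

κ_2 = d^2K/dt^2 |_{t=0} = 4

M_X(t) = e^(2*t^2 + 3*t)
K_X(t) = log M_X(t) = 2*t^2 + 3*t
dK/dt = 4*t + 3
d^2K/dt^2 = 4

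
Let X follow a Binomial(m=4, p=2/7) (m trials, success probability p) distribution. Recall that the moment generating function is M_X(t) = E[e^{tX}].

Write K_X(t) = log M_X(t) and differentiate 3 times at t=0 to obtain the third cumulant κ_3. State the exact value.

M_X(t) = (2*e^(t)/7 + 5/7)^4
K_X(t) = log M_X(t) = 4*log(2*e^(t)/7 + 5/7)
dK/dt = 8*e^(t)/(2*e^(t) + 5)
d^2K/dt^2 = 40*e^(t)/(4*e^(2*t) + 20*e^(t) + 25)
d^3K/dt^3 = (-80*e^(2*t) + 200*e^(t))/(8*e^(3*t) + 60*e^(2*t) + 150*e^(t) + 125)

κ_3 = d^3K/dt^3 |_{t=0} = 120/343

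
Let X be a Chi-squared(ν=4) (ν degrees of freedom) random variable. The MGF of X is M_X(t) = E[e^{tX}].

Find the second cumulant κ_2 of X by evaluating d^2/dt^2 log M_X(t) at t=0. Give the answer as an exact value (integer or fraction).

M_X(t) = (1 - 2*t)^(-2)
K_X(t) = log M_X(t) = -2*log(1 - 2*t)
dK/dt = -4/(2*t - 1)
d^2K/dt^2 = 8/(4*t^2 - 4*t + 1)

κ_2 = d^2K/dt^2 |_{t=0} = 8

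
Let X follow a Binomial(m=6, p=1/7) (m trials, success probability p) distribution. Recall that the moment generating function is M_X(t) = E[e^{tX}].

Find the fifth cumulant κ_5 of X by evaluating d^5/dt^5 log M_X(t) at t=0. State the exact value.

M_X(t) = (e^(t)/7 + 6/7)^6
K_X(t) = log M_X(t) = 6*log(e^(t)/7 + 6/7)
D^5[K](t) = (-36*e^(4*t) + 2376*e^(3*t) - 14256*e^(2*t) + 7776*e^(t))/(e^(5*t) + 30*e^(4*t) + 360*e^(3*t) + 2160*e^(2*t) + 6480*e^(t) + 7776)

κ_5 = D^5[K](0) = -4140/16807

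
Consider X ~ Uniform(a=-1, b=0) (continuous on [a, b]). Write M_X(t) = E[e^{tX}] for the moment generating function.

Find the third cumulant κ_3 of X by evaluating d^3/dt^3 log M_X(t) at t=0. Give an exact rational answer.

M_X(t) = (1 - e^(-t))/t
K_X(t) = log M_X(t) = -log(t) + log(1 - e^(-t))
D^3[K](t) = (t^3*e^(2*t) + t^3*e^(t) - 2*e^(3*t) + 6*e^(2*t) - 6*e^(t) + 2)/(t^3*e^(3*t) - 3*t^3*e^(2*t) + 3*t^3*e^(t) - t^3)

κ_3 = D^3[K](0) = 0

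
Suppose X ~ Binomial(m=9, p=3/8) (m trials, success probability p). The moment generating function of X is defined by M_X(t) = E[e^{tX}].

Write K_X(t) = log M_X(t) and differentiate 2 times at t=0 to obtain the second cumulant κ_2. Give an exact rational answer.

κ_2 = K^(2)(0) = 135/64

M_X(t) = (3*e^(t)/8 + 5/8)^9
K_X(t) = log M_X(t) = 9*log(3*e^(t)/8 + 5/8)
K^(2)(t) = 135*e^(t)/(9*e^(2*t) + 30*e^(t) + 25)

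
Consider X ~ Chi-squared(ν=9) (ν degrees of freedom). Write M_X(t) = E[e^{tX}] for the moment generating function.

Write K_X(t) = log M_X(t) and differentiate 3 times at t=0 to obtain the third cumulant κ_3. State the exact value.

κ_3 = D^3[K](0) = 72

M_X(t) = (1 - 2*t)^(-9/2)
K_X(t) = log M_X(t) = -9*log(1 - 2*t)/2
D^3[K](t) = -72/(8*t^3 - 12*t^2 + 6*t - 1)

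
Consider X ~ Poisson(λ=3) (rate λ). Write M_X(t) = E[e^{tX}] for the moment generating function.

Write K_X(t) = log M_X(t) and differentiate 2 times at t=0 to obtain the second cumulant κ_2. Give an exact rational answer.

M_X(t) = e^(3*e^(t) - 3)
K_X(t) = log M_X(t) = 3*e^(t) - 3
D^2[K](t) = 3*e^(t)

κ_2 = D^2[K](0) = 3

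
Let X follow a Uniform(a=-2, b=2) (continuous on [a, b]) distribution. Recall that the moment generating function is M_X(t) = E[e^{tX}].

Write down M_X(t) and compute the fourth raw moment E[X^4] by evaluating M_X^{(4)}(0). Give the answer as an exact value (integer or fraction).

E[X^4] = M^(4)(0) = 16/5

M_X(t) = (e^(2*t) - e^(-2*t))/(4*t)
M^(4)(t) = (4*t^4*e^(4*t) - 4*t^4 - 8*t^3*e^(4*t) - 8*t^3 + 12*t^2*e^(4*t) - 12*t^2 - 12*t*e^(4*t) - 12*t + 6*e^(4*t) - 6)*e^(-2*t)/t^5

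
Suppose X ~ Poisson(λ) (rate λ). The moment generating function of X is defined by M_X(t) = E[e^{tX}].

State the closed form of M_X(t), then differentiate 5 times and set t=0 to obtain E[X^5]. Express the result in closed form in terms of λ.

E[X^5] = M^(5)(0) = λ*(λ^4 + 10*λ^3 + 25*λ^2 + 15*λ + 1)

M_X(t) = e^(λ*(e^(t) - 1))
M^(5)(t) = (λ^5*e^(5*t)*e^(λ*e^(t)) + 10*λ^4*e^(4*t)*e^(λ*e^(t)) + 25*λ^3*e^(3*t)*e^(λ*e^(t)) + 15*λ^2*e^(2*t)*e^(λ*e^(t)) + λ*e^(t)*e^(λ*e^(t)))*e^(-λ)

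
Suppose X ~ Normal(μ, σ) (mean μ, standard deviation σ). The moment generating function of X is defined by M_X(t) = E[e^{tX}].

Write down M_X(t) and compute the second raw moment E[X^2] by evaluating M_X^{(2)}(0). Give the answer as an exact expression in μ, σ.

M_X(t) = e^(μ*t + σ^2*t^2/2)
D^2[M](t) = μ^2*e^(μ*t)*e^(σ^2*t^2/2) + 2*μ*σ^2*t*e^(μ*t)*e^(σ^2*t^2/2) + σ^4*t^2*e^(μ*t)*e^(σ^2*t^2/2) + σ^2*e^(μ*t)*e^(σ^2*t^2/2)

E[X^2] = D^2[M](0) = μ^2 + σ^2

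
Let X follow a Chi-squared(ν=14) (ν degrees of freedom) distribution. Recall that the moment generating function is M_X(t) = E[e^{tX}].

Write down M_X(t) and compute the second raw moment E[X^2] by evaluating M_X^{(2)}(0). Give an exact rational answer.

E[X^2] = d^2M/dt^2 |_{t=0} = 224

M_X(t) = (1 - 2*t)^(-7)
dM/dt = 14/(256*t^8 - 1024*t^7 + 1792*t^6 - 1792*t^5 + 1120*t^4 - 448*t^3 + 112*t^2 - 16*t + 1)
d^2M/dt^2 = -224/(512*t^9 - 2304*t^8 + 4608*t^7 - 5376*t^6 + 4032*t^5 - 2016*t^4 + 672*t^3 - 144*t^2 + 18*t - 1)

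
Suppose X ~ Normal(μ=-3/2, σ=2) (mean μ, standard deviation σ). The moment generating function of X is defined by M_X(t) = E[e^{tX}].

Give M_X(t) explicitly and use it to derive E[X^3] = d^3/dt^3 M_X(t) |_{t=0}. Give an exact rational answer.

E[X^3] = d^3M/dt^3 |_{t=0} = -171/8

M_X(t) = e^(2*t^2 - 3*t/2)
dM/dt = 4*t*e^(-3*t/2)*e^(2*t^2) - 3*e^(-3*t/2)*e^(2*t^2)/2
d^2M/dt^2 = (64*t^2*e^(2*t^2) - 48*t*e^(2*t^2) + 25*e^(2*t^2))*e^(-3*t/2)/4
d^3M/dt^3 = (512*t^3*e^(2*t^2) - 576*t^2*e^(2*t^2) + 600*t*e^(2*t^2) - 171*e^(2*t^2))*e^(-3*t/2)/8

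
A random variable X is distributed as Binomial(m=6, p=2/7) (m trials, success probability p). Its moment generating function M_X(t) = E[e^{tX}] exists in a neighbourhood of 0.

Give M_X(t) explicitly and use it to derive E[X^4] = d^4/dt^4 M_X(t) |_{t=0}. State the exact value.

M_X(t) = (2*e^(t)/7 + 5/7)^6
dM/dt = 384*e^(6*t)/117649 + 4800*e^(5*t)/117649 + 24000*e^(4*t)/117649 + 60000*e^(3*t)/117649 + 75000*e^(2*t)/117649 + 37500*e^(t)/117649
d^2M/dt^2 = 2304*e^(6*t)/117649 + 24000*e^(5*t)/117649 + 96000*e^(4*t)/117649 + 180000*e^(3*t)/117649 + 150000*e^(2*t)/117649 + 37500*e^(t)/117649
d^3M/dt^3 = 13824*e^(6*t)/117649 + 120000*e^(5*t)/117649 + 384000*e^(4*t)/117649 + 540000*e^(3*t)/117649 + 300000*e^(2*t)/117649 + 37500*e^(t)/117649
d^4M/dt^4 = 82944*e^(6*t)/117649 + 600000*e^(5*t)/117649 + 1536000*e^(4*t)/117649 + 1620000*e^(3*t)/117649 + 600000*e^(2*t)/117649 + 37500*e^(t)/117649

E[X^4] = d^4M/dt^4 |_{t=0} = 91356/2401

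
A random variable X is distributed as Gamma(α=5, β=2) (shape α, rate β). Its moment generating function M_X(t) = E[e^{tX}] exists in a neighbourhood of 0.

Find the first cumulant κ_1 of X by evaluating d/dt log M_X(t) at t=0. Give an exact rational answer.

M_X(t) = 32/(2 - t)^5
K_X(t) = log M_X(t) = -5*log(2 - t) + 5*log(2)
K′(t) = -5/(t - 2)

κ_1 = K′(0) = 5/2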